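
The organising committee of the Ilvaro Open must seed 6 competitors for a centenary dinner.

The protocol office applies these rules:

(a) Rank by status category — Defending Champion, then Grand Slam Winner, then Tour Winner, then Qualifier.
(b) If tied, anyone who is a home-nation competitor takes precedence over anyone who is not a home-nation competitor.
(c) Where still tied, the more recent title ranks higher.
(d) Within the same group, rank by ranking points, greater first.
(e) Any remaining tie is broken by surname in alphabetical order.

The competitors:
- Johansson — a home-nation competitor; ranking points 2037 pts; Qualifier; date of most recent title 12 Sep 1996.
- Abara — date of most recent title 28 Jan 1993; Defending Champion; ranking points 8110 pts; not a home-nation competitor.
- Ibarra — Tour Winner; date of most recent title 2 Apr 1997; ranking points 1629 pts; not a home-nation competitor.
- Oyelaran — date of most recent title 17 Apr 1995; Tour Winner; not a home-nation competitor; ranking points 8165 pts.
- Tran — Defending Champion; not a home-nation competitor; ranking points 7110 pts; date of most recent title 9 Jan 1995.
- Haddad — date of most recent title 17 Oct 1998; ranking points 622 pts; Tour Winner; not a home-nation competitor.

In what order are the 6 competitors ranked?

By status category: Tran and Abara (Defending Champion); then Haddad, Ibarra and Oyelaran (Tour Winner); then Johansson (Qualifier).
Tran and Abara are each not a home-nation competitor, so the next rule applies.
Among Tran and Abara, by date of most recent title (later first): Tran (9 Jan 1995) before Abara (28 Jan 1993).
Haddad, Ibarra and Oyelaran are each not a home-nation competitor, so the next rule applies.
Among Haddad, Ibarra and Oyelaran, by date of most recent title (later first): Haddad (17 Oct 1998) before Ibarra (2 Apr 1997) before Oyelaran (17 Apr 1995).
Full order: Tran, Abara, Haddad, Ibarra, Oyelaran, Johansson.

Tran, Abara, Haddad, Ibarra, Oyelaran, Johansson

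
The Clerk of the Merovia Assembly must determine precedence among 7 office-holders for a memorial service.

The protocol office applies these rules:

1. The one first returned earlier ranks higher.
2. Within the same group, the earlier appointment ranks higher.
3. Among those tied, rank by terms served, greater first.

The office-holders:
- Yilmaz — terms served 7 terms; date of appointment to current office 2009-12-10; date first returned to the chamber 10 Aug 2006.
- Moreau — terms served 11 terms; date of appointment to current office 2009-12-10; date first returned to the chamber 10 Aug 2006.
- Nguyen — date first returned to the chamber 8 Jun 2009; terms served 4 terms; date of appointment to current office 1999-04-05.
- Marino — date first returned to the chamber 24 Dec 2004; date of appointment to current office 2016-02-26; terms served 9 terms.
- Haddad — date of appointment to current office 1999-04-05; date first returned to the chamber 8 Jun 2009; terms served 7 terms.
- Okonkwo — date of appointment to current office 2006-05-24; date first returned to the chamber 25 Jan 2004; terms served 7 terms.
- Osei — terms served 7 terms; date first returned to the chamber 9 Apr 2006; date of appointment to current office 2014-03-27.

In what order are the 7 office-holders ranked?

Okonkwo, Marino, Osei, Moreau, Yilmaz, Haddad, Nguyen

By date first returned to the chamber (earlier first): Okonkwo (25 Jan 2004); then Marino (24 Dec 2004); then Osei (9 Apr 2006); then Moreau and Yilmaz (both 10 Aug 2006); then Haddad and Nguyen (both 8 Jun 2009).
Moreau and Yilmaz both have date of appointment to current office 2009-12-10, so the next rule applies.
Among Moreau and Yilmaz, by terms served (higher first): Moreau (11 terms) before Yilmaz (7 terms).
Haddad and Nguyen both have date of appointment to current office 1999-04-05, so the next rule applies.
Among Haddad and Nguyen, by terms served (higher first): Haddad (7 terms) before Nguyen (4 terms).
Full order: Okonkwo, Marino, Osei, Moreau, Yilmaz, Haddad, Nguyen.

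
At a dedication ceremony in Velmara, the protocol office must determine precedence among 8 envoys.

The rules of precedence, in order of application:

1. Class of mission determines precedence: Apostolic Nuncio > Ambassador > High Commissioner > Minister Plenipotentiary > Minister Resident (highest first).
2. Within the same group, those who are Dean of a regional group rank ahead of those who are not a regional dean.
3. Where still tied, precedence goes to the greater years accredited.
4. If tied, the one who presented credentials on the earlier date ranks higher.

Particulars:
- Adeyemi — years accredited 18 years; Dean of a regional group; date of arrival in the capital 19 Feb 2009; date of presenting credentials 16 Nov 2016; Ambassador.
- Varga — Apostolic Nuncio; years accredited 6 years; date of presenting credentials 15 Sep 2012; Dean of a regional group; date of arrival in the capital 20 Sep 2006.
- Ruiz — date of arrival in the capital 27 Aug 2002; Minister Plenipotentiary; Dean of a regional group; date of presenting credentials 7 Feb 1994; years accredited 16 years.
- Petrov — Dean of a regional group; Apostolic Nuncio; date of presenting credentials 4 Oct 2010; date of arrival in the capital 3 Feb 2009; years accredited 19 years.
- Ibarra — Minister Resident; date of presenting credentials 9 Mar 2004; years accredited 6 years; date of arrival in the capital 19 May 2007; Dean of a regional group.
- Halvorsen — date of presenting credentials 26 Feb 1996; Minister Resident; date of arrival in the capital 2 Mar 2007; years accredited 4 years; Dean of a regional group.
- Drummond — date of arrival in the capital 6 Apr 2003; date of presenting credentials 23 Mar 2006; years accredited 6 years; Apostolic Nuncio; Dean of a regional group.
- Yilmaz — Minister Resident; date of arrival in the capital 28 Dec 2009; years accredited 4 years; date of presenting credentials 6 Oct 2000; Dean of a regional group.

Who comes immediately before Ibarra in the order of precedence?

By class of mission: Petrov, Drummond and Varga (Apostolic Nuncio); then Adeyemi (Ambassador); then Ruiz (Minister Plenipotentiary); then Ibarra, Halvorsen and Yilmaz (Minister Resident).
Petrov, Drummond and Varga are each Dean of a regional group, so the next rule applies.
Among Petrov, Drummond and Varga, by years accredited (higher first): Petrov (19 years) before Drummond and Varga (6 years).
Among Drummond and Varga, by date of presenting credentials (earlier first): Drummond (23 Mar 2006) before Varga (15 Sep 2012).
Ibarra, Halvorsen and Yilmaz are each Dean of a regional group, so the next rule applies.
Among Ibarra, Halvorsen and Yilmaz, by years accredited (higher first): Ibarra (6 years) before Halvorsen and Yilmaz (4 years).
Among Halvorsen and Yilmaz, by date of presenting credentials (earlier first): Halvorsen (26 Feb 1996) before Yilmaz (6 Oct 2000).
Order: Petrov, Drummond, Varga, Adeyemi, Ruiz, Ibarra, Halvorsen, Yilmaz.

Ruiz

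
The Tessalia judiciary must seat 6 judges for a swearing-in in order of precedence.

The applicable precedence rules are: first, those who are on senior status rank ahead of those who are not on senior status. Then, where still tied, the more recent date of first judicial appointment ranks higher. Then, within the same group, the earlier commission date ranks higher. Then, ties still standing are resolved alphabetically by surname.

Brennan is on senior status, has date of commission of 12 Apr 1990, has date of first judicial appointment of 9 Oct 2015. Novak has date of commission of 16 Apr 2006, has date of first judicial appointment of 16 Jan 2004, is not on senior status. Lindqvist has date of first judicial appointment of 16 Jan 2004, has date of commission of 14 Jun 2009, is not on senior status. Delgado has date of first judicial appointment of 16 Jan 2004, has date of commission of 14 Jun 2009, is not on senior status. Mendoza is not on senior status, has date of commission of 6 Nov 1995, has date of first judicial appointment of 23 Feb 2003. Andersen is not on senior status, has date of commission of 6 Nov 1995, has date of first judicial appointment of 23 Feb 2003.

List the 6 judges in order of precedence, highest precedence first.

By the first rule: Brennan (on senior status); then Novak, Delgado, Lindqvist, Andersen and Mendoza (each not on senior status).
Among Novak, Delgado, Lindqvist, Andersen and Mendoza, by date of first judicial appointment (later first): Novak, Delgado and Lindqvist (16 Jan 2004) before Andersen and Mendoza (23 Feb 2003).
Among Novak, Delgado and Lindqvist, by date of commission (earlier first): Novak (16 Apr 2006) before Delgado and Lindqvist (14 Jun 2009).
Among Delgado and Lindqvist, alphabetically by surname: Delgado before Lindqvist.
Andersen and Mendoza both have date of commission 6 Nov 1995, so the next rule applies.
Among Andersen and Mendoza, alphabetically by surname: Andersen before Mendoza.
Full order: Brennan, Novak, Delgado, Lindqvist, Andersen, Mendoza.

Brennan, Novak, Delgado, Lindqvist, Andersen, Mendoza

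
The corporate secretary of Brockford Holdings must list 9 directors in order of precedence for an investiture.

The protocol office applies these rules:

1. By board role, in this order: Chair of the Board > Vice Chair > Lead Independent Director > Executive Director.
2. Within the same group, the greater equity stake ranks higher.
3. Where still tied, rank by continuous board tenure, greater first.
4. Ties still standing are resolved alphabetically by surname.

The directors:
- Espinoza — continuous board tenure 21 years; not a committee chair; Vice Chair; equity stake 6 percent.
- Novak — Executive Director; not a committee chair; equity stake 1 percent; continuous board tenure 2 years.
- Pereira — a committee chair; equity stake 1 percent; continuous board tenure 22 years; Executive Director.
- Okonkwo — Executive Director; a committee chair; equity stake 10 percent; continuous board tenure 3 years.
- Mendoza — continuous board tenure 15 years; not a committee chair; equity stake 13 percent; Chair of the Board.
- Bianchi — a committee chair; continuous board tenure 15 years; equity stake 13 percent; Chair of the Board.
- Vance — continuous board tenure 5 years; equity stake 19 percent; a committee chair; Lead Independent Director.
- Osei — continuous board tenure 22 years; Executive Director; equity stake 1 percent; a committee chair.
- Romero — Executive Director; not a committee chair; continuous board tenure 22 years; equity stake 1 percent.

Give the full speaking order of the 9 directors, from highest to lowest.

By board role: Bianchi and Mendoza (Chair of the Board); then Espinoza (Vice Chair); then Vance (Lead Independent Director); then Okonkwo, Osei, Pereira, Romero and Novak (Executive Director).
Bianchi and Mendoza both have equity stake 13 percent, so the next rule applies.
Bianchi and Mendoza both have continuous board tenure 15 years, so the next rule applies.
Among Bianchi and Mendoza, alphabetically by surname: Bianchi before Mendoza.
Among Okonkwo, Osei, Pereira, Romero and Novak, by equity stake (higher first): Okonkwo (10 percent) before Osei, Pereira, Romero and Novak (1 percent).
Among Osei, Pereira, Romero and Novak, by continuous board tenure (higher first): Osei, Pereira and Romero (22 years) before Novak (2 years).
Among Osei, Pereira and Romero, alphabetically by surname: Osei before Pereira before Romero.
Full order: Bianchi, Mendoza, Espinoza, Vance, Okonkwo, Osei, Pereira, Romero, Novak.

Bianchi, Mendoza, Espinoza, Vance, Okonkwo, Osei, Pereira, Romero, Novak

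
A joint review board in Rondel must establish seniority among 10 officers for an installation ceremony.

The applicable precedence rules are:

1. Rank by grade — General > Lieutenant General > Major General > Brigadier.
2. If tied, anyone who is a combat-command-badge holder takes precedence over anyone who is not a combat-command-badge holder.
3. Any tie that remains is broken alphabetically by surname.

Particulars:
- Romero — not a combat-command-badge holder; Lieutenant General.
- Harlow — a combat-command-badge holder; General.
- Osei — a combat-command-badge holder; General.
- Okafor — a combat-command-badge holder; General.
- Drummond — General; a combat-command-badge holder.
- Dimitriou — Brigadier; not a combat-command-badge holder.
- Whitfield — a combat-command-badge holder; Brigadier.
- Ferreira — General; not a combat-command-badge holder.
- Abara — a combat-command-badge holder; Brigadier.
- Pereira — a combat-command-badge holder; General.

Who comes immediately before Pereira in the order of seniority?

By grade: Drummond, Harlow, Okafor, Osei, Pereira and Ferreira (General); then Romero (Lieutenant General); then Abara, Whitfield and Dimitriou (Brigadier).
Among Drummond, Harlow, Okafor, Osei, Pereira and Ferreira, a combat-command-badge holder before not a combat-command-badge holder: Drummond, Harlow, Okafor, Osei and Pereira (a combat-command-badge holder) before Ferreira (not a combat-command-badge holder).
Among Drummond, Harlow, Okafor, Osei and Pereira, alphabetically by surname: Drummond before Harlow before Okafor before Osei before Pereira.
Among Abara, Whitfield and Dimitriou, a combat-command-badge holder before not a combat-command-badge holder: Abara and Whitfield (a combat-command-badge holder) before Dimitriou (not a combat-command-badge holder).
Among Abara and Whitfield, alphabetically by surname: Abara before Whitfield.
Order: Drummond, Harlow, Okafor, Osei, Pereira, Ferreira, Romero, Abara, Whitfield, Dimitriou.

Osei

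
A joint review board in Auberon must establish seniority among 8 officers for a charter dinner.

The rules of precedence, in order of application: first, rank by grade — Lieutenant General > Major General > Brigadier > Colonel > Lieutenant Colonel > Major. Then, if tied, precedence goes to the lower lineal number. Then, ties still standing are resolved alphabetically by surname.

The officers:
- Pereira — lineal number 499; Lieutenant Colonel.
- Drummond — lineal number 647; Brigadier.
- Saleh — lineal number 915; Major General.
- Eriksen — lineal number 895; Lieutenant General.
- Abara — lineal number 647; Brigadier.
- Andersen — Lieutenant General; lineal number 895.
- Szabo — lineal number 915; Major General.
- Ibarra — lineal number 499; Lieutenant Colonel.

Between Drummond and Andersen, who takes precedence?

Andersen

By grade: Andersen and Eriksen (Lieutenant General); then Saleh and Szabo (Major General); then Abara and Drummond (Brigadier); then Ibarra and Pereira (Lieutenant Colonel).
Andersen and Eriksen both have lineal number 895, so the next rule applies.
Among Andersen and Eriksen, alphabetically by surname: Andersen before Eriksen.
Saleh and Szabo both have lineal number 915, so the next rule applies.
Among Saleh and Szabo, alphabetically by surname: Saleh before Szabo.
Abara and Drummond both have lineal number 647, so the next rule applies.
Among Abara and Drummond, alphabetically by surname: Abara before Drummond.
Ibarra and Pereira both have lineal number 499, so the next rule applies.
Among Ibarra and Pereira, alphabetically by surname: Ibarra before Pereira.
So Andersen takes precedence.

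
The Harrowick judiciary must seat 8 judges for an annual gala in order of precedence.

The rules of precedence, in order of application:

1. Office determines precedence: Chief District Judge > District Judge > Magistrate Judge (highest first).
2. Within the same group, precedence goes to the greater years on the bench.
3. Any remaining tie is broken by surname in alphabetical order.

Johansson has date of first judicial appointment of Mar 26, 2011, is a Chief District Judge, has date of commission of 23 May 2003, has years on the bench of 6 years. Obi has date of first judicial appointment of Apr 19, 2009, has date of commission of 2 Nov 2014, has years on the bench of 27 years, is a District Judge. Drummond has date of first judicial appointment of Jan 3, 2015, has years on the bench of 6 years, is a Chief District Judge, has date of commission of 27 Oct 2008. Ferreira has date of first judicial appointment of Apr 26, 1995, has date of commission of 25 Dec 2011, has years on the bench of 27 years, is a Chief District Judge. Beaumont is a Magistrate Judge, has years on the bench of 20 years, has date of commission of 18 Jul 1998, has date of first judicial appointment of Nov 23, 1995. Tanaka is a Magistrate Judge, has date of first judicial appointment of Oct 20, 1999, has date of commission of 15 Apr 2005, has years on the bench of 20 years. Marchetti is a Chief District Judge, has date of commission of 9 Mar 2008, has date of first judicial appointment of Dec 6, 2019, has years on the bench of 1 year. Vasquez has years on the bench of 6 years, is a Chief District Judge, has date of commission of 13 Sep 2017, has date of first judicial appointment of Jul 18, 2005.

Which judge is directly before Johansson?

Drummond

By office: Ferreira, Drummond, Johansson, Vasquez and Marchetti (Chief District Judge); then Obi (District Judge); then Beaumont and Tanaka (Magistrate Judge).
Among Ferreira, Drummond, Johansson, Vasquez and Marchetti, by years on the bench (higher first): Ferreira (27 years) before Drummond, Johansson and Vasquez (6 years) before Marchetti (1 year).
Among Drummond, Johansson and Vasquez, alphabetically by surname: Drummond before Johansson before Vasquez.
Beaumont and Tanaka both have years on the bench 20 years, so the next rule applies.
Among Beaumont and Tanaka, alphabetically by surname: Beaumont before Tanaka.
Order: Ferreira, Drummond, Johansson, Vasquez, Marchetti, Obi, Beaumont, Tanaka.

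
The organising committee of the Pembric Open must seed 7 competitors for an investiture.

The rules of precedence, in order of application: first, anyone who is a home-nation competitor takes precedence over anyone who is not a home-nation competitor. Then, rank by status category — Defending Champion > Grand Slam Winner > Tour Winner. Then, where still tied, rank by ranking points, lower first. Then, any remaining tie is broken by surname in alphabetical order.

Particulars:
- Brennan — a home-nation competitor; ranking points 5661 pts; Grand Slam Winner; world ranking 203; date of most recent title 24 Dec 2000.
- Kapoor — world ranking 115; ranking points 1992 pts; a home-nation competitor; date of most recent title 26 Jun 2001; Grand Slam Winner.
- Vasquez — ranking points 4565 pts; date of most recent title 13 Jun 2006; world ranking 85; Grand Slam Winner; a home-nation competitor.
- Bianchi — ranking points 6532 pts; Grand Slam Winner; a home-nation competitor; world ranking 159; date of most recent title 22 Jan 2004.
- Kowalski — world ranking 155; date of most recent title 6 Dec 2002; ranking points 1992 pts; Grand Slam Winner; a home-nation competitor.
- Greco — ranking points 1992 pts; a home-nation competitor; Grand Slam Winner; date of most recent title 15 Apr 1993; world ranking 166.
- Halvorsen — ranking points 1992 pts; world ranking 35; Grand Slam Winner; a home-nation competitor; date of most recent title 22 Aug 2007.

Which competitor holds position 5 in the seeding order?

Vasquez

By the first rule: Greco, Halvorsen, Kapoor, Kowalski, Vasquez, Brennan and Bianchi (each a home-nation competitor).
Greco, Halvorsen, Kapoor, Kowalski, Vasquez, Brennan and Bianchi are each Grand Slam Winner, so the next rule applies.
Among Greco, Halvorsen, Kapoor, Kowalski, Vasquez, Brennan and Bianchi, by ranking points (lower first): Greco, Halvorsen, Kapoor and Kowalski (1992 pts) before Vasquez (4565 pts) before Brennan (5661 pts) before Bianchi (6532 pts).
Among Greco, Halvorsen, Kapoor and Kowalski, alphabetically by surname: Greco before Halvorsen before Kapoor before Kowalski.
Order: Greco, Halvorsen, Kapoor, Kowalski, Vasquez, Brennan, Bianchi.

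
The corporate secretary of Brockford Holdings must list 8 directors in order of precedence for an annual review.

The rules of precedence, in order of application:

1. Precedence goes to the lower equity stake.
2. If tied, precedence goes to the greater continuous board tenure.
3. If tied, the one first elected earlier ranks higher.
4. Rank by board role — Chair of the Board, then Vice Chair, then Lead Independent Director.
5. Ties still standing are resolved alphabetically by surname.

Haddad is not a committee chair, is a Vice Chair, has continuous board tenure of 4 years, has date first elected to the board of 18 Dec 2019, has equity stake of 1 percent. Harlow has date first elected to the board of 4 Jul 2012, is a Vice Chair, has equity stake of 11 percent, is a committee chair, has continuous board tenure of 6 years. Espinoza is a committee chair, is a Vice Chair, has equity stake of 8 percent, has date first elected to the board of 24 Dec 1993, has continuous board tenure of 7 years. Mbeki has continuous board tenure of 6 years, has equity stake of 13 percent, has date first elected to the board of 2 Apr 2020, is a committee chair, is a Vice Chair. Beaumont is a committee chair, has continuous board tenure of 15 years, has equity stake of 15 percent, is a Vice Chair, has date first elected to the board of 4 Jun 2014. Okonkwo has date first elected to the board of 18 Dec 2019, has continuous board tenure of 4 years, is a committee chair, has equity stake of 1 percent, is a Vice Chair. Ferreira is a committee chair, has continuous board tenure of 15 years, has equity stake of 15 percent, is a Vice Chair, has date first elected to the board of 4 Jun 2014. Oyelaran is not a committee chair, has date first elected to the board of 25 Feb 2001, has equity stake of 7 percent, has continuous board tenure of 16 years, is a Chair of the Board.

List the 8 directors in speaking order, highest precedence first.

Haddad, Okonkwo, Oyelaran, Espinoza, Harlow, Mbeki, Beaumont, Ferreira

By equity stake (lower first): Haddad and Okonkwo (both 1 percent); then Oyelaran (7 percent); then Espinoza (8 percent); then Harlow (11 percent); then Mbeki (13 percent); then Beaumont and Ferreira (both 15 percent).
Haddad and Okonkwo both have continuous board tenure 4 years, so the next rule applies.
Haddad and Okonkwo both have date first elected to the board 18 Dec 2019, so the next rule applies.
Haddad and Okonkwo are each Vice Chair, so the next rule applies.
Among Haddad and Okonkwo, alphabetically by surname: Haddad before Okonkwo.
Beaumont and Ferreira both have continuous board tenure 15 years, so the next rule applies.
Beaumont and Ferreira both have date first elected to the board 4 Jun 2014, so the next rule applies.
Beaumont and Ferreira are each Vice Chair, so the next rule applies.
Among Beaumont and Ferreira, alphabetically by surname: Beaumont before Ferreira.
Full order: Haddad, Okonkwo, Oyelaran, Espinoza, Harlow, Mbeki, Beaumont, Ferreira.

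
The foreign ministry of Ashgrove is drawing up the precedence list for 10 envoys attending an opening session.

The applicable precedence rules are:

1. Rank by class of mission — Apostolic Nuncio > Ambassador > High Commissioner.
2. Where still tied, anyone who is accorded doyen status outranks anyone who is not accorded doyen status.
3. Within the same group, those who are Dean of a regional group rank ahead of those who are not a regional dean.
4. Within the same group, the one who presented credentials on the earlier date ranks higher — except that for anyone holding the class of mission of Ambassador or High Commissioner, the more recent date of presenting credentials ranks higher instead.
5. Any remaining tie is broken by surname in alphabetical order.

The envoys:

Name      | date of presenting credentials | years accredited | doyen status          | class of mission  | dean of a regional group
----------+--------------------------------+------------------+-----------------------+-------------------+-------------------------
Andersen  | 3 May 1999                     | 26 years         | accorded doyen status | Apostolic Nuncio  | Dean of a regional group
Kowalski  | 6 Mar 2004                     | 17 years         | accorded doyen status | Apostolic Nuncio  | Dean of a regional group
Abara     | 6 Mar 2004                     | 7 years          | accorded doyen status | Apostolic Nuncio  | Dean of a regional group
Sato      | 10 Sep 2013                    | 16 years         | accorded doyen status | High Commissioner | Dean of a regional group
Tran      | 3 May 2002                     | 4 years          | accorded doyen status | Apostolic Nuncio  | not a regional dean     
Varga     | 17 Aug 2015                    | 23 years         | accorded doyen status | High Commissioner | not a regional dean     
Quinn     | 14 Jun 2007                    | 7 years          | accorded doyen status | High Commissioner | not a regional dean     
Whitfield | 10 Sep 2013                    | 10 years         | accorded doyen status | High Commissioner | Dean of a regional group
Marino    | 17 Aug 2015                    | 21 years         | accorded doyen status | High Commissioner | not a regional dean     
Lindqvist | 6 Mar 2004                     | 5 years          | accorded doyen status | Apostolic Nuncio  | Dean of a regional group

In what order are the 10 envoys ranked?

By class of mission: Andersen, Abara, Kowalski, Lindqvist and Tran (Apostolic Nuncio); then Sato, Whitfield, Marino, Varga and Quinn (High Commissioner).
Andersen, Abara, Kowalski, Lindqvist and Tran are each accorded doyen status, so the next rule applies.
Among Andersen, Abara, Kowalski, Lindqvist and Tran, Dean of a regional group before not a regional dean: Andersen, Abara, Kowalski and Lindqvist (Dean of a regional group) before Tran (not a regional dean).
Among Andersen, Abara, Kowalski and Lindqvist, by date of presenting credentials (earlier first): Andersen (3 May 1999) before Abara, Kowalski and Lindqvist (6 Mar 2004).
Among Abara, Kowalski and Lindqvist, alphabetically by surname: Abara before Kowalski before Lindqvist.
Sato, Whitfield, Marino, Varga and Quinn are each accorded doyen status, so the next rule applies.
Among Sato, Whitfield, Marino, Varga and Quinn, Dean of a regional group before not a regional dean: Sato and Whitfield (Dean of a regional group) before Marino, Varga and Quinn (not a regional dean).
Sato and Whitfield both have date of presenting credentials 10 Sep 2013, so the next rule applies.
Among Sato and Whitfield, alphabetically by surname: Sato before Whitfield.
Among Marino, Varga and Quinn, by date of presenting credentials (later first) (reversed rule for this group): Marino and Varga (17 Aug 2015) before Quinn (14 Jun 2007).
Among Marino and Varga, alphabetically by surname: Marino before Varga.
Full order: Andersen, Abara, Kowalski, Lindqvist, Tran, Sato, Whitfield, Marino, Varga, Quinn.

Andersen, Abara, Kowalski, Lindqvist, Tran, Sato, Whitfield, Marino, Varga, Quinn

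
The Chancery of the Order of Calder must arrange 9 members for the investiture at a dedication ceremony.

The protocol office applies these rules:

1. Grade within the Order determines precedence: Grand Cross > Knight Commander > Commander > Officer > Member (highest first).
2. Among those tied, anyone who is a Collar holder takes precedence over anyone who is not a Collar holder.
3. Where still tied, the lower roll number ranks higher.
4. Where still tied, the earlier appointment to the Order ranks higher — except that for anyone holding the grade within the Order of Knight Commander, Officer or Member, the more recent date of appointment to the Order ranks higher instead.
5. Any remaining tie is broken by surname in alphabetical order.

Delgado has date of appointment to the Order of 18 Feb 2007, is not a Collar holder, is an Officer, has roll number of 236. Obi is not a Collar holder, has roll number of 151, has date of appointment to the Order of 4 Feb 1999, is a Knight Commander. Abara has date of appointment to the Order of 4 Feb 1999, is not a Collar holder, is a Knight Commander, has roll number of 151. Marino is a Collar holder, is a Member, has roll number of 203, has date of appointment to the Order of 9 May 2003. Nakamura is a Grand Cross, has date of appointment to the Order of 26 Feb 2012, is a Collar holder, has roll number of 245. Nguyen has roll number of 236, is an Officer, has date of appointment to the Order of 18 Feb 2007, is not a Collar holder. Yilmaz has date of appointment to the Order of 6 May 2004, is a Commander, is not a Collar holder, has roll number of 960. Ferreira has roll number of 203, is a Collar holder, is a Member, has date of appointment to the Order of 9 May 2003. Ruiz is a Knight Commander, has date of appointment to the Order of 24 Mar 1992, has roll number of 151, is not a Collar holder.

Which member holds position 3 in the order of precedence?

By grade within the Order: Nakamura (Grand Cross); then Abara, Obi and Ruiz (Knight Commander); then Yilmaz (Commander); then Delgado and Nguyen (Officer); then Ferreira and Marino (Member).
Abara, Obi and Ruiz are each not a Collar holder, so the next rule applies.
Abara, Obi and Ruiz all have roll number 151, so the next rule applies.
Among Abara, Obi and Ruiz, by date of appointment to the Order (later first) (reversed rule for this group): Abara and Obi (4 Feb 1999) before Ruiz (24 Mar 1992).
Among Abara and Obi, alphabetically by surname: Abara before Obi.
Delgado and Nguyen are each not a Collar holder, so the next rule applies.
Delgado and Nguyen both have roll number 236, so the next rule applies.
Delgado and Nguyen both have date of appointment to the Order 18 Feb 2007, so the next rule applies.
Among Delgado and Nguyen, alphabetically by surname: Delgado before Nguyen.
Ferreira and Marino are each a Collar holder, so the next rule applies.
Ferreira and Marino both have roll number 203, so the next rule applies.
Ferreira and Marino both have date of appointment to the Order 9 May 2003, so the next rule applies.
Among Ferreira and Marino, alphabetically by surname: Ferreira before Marino.
Order: Nakamura, Abara, Obi, Ruiz, Yilmaz, Delgado, Nguyen, Ferreira, Marino.

Obi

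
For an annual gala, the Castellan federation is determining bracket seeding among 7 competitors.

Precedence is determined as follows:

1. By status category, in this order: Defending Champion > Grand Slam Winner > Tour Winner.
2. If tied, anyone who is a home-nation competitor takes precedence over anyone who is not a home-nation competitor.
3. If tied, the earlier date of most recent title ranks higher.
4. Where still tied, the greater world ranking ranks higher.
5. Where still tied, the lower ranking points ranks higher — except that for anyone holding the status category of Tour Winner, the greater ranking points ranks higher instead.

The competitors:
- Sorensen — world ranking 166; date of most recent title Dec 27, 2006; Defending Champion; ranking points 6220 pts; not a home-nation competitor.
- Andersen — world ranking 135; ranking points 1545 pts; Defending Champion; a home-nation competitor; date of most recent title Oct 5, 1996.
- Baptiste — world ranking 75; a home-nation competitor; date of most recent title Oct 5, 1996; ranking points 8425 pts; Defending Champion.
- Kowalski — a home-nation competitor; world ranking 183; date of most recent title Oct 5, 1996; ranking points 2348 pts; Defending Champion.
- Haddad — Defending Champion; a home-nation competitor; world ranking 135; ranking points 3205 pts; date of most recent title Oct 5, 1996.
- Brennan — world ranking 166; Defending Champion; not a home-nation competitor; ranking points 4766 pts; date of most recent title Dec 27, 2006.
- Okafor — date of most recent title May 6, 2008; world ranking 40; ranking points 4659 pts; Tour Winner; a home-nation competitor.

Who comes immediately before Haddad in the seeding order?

By status category: Kowalski, Andersen, Haddad, Baptiste, Brennan and Sorensen (Defending Champion); then Okafor (Tour Winner).
Among Kowalski, Andersen, Haddad, Baptiste, Brennan and Sorensen, a home-nation competitor before not a home-nation competitor: Kowalski, Andersen, Haddad and Baptiste (a home-nation competitor) before Brennan and Sorensen (not a home-nation competitor).
Kowalski, Andersen, Haddad and Baptiste all have date of most recent title Oct 5, 1996, so the next rule applies.
Among Kowalski, Andersen, Haddad and Baptiste, by world ranking (higher first): Kowalski (183) before Andersen and Haddad (135) before Baptiste (75).
Among Andersen and Haddad, by ranking points (lower first): Andersen (1545 pts) before Haddad (3205 pts).
Brennan and Sorensen both have date of most recent title Dec 27, 2006, so the next rule applies.
Brennan and Sorensen both have world ranking 166, so the next rule applies.
Among Brennan and Sorensen, by ranking points (lower first): Brennan (4766 pts) before Sorensen (6220 pts).
Order: Kowalski, Andersen, Haddad, Baptiste, Brennan, Sorensen, Okafor.

Andersen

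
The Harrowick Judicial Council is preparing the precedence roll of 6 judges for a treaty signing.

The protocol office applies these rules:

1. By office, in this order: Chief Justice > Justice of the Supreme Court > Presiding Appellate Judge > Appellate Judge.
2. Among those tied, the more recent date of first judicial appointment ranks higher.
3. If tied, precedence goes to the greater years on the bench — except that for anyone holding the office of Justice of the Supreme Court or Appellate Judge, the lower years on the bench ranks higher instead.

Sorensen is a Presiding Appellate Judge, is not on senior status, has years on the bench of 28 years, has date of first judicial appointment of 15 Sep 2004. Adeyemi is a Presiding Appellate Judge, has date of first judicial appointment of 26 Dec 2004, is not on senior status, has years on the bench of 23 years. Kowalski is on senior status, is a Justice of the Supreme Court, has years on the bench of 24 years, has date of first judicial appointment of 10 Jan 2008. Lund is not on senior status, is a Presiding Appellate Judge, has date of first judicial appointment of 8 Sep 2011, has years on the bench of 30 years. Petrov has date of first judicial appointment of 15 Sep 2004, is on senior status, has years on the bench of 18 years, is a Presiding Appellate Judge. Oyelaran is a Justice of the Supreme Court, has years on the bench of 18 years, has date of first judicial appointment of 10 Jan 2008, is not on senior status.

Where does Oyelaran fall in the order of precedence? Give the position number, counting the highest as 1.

1

By office: Oyelaran and Kowalski (Justice of the Supreme Court); then Lund, Adeyemi, Sorensen and Petrov (Presiding Appellate Judge).
Oyelaran and Kowalski both have date of first judicial appointment 10 Jan 2008, so the next rule applies.
Among Oyelaran and Kowalski, by years on the bench (lower first) (reversed rule for this group): Oyelaran (18 years) before Kowalski (24 years).
Among Lund, Adeyemi, Sorensen and Petrov, by date of first judicial appointment (later first): Lund (8 Sep 2011) before Adeyemi (26 Dec 2004) before Sorensen and Petrov (15 Sep 2004).
Among Sorensen and Petrov, by years on the bench (higher first): Sorensen (28 years) before Petrov (18 years).
Order: Oyelaran, Kowalski, Lund, Adeyemi, Sorensen, Petrov. So position 1.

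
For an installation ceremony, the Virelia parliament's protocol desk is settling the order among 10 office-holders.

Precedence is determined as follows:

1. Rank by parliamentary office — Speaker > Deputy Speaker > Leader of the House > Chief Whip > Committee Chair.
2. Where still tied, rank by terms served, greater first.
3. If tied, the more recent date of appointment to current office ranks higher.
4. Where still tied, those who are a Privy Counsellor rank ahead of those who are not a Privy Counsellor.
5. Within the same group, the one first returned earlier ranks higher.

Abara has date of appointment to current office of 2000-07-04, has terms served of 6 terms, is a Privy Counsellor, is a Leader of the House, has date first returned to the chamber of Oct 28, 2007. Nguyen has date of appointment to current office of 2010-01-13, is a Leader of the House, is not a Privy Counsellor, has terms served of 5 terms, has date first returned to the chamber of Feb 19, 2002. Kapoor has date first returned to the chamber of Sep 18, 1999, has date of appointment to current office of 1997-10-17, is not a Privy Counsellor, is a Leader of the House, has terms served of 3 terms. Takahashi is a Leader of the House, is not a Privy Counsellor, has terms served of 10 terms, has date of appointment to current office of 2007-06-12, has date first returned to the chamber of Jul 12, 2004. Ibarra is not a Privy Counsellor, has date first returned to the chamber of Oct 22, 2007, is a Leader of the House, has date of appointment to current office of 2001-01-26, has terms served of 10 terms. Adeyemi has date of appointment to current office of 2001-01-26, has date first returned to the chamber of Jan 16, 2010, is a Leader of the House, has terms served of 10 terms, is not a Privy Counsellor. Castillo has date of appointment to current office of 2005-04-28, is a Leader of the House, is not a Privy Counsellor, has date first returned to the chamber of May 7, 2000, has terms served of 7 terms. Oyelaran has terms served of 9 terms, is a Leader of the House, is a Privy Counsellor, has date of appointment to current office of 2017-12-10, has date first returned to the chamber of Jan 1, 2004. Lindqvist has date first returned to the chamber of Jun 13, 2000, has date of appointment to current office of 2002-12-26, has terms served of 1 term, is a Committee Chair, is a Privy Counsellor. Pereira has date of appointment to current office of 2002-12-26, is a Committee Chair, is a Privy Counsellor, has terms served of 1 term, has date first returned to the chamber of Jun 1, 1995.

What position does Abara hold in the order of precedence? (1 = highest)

By parliamentary office: Takahashi, Ibarra, Adeyemi, Oyelaran, Castillo, Abara, Nguyen and Kapoor (Leader of the House); then Pereira and Lindqvist (Committee Chair).
Among Takahashi, Ibarra, Adeyemi, Oyelaran, Castillo, Abara, Nguyen and Kapoor, by terms served (higher first): Takahashi, Ibarra and Adeyemi (10 terms) before Oyelaran (9 terms) before Castillo (7 terms) before Abara (6 terms) before Nguyen (5 terms) before Kapoor (3 terms).
Among Takahashi, Ibarra and Adeyemi, by date of appointment to current office (later first): Takahashi (2007-06-12) before Ibarra and Adeyemi (2001-01-26).
Ibarra and Adeyemi are each not a Privy Counsellor, so the next rule applies.
Among Ibarra and Adeyemi, by date first returned to the chamber (earlier first): Ibarra (Oct 22, 2007) before Adeyemi (Jan 16, 2010).
Pereira and Lindqvist both have terms served 1 term, so the next rule applies.
Pereira and Lindqvist both have date of appointment to current office 2002-12-26, so the next rule applies.
Pereira and Lindqvist are each a Privy Counsellor, so the next rule applies.
Among Pereira and Lindqvist, by date first returned to the chamber (earlier first): Pereira (Jun 1, 1995) before Lindqvist (Jun 13, 2000).
Order: Takahashi, Ibarra, Adeyemi, Oyelaran, Castillo, Abara, Nguyen, Kapoor, Pereira, Lindqvist. So position 6.

6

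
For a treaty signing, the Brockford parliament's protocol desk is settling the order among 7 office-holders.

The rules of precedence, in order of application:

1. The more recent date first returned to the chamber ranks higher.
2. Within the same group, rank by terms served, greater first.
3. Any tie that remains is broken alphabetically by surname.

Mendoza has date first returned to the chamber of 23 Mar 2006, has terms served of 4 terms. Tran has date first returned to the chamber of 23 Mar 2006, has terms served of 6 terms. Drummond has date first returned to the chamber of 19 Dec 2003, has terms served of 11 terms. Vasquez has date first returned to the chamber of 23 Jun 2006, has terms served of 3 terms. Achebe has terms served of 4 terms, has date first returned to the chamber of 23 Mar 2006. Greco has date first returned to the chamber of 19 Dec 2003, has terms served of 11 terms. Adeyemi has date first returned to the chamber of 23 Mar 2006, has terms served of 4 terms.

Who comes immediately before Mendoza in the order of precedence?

Adeyemi

By date first returned to the chamber (later first): Vasquez (23 Jun 2006); then Tran, Achebe, Adeyemi and Mendoza (each 23 Mar 2006); then Drummond and Greco (both 19 Dec 2003).
Among Tran, Achebe, Adeyemi and Mendoza, by terms served (higher first): Tran (6 terms) before Achebe, Adeyemi and Mendoza (4 terms).
Among Achebe, Adeyemi and Mendoza, alphabetically by surname: Achebe before Adeyemi before Mendoza.
Drummond and Greco both have terms served 11 terms, so the next rule applies.
Among Drummond and Greco, alphabetically by surname: Drummond before Greco.
Order: Vasquez, Tran, Achebe, Adeyemi, Mendoza, Drummond, Greco.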